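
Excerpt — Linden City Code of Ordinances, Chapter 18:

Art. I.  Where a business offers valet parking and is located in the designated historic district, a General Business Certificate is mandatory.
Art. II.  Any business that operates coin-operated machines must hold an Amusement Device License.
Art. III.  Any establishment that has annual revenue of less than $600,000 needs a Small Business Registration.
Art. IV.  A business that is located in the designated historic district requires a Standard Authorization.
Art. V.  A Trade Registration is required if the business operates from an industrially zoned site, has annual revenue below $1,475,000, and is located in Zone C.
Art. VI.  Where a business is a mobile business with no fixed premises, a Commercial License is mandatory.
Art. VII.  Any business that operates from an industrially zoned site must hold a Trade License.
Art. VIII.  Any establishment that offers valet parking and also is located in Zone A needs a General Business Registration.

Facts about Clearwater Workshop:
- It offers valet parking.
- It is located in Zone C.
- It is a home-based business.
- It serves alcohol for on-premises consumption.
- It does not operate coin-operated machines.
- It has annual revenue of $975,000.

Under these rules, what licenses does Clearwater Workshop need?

Art. I. offers valet parking; is located in Zone C (not: is located in the designated historic district) → General Business Certificate not required.
Art. II. does not operate coin-operated machines → Amusement Device License not required.
Art. III. revenue $975,000 ≥ $600,000 → Small Business Registration not required.
Art. IV. is located in Zone C (not: is located in the designated historic district) → Standard Authorization not required.
Art. V. is a home-based business (not: operates from an industrially zoned site); revenue $975,000 < $1,475,000; is located in Zone C → Trade Registration not required.
Art. VI. is a home-based business (not: is a mobile business with no fixed premises) → Commercial License not required.
Art. VII. is a home-based business (not: operates from an industrially zoned site) → Trade License not required.
Art. VIII. offers valet parking; is located in Zone C (not: is located in Zone A) → General Business Registration not required.

None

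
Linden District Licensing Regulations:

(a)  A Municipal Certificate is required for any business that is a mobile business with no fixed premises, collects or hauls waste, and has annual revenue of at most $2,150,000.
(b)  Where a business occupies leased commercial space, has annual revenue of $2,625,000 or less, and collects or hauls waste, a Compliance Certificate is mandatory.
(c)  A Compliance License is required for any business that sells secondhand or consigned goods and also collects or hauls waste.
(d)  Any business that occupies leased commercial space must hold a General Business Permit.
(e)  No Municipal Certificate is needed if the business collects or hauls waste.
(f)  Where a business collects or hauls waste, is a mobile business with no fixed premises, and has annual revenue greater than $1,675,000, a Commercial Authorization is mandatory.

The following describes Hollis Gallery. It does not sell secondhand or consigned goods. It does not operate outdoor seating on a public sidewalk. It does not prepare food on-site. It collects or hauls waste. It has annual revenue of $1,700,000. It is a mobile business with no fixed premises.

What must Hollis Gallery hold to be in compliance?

(a) is a mobile business with no fixed premises; collects or hauls waste; revenue $1,700,000 ≤ $2,150,000 → Municipal Certificate required.
(b) is a mobile business with no fixed premises (not: occupies leased commercial space); revenue $1,700,000 ≤ $2,625,000; collects or hauls waste → Compliance Certificate not required.
(c) does not sell secondhand or consigned goods; collects or hauls waste → Compliance License not required.
(d) is a mobile business with no fixed premises (not: occupies leased commercial space) → General Business Permit not required.
(e) collects or hauls waste → exempt from Municipal Certificate.
(f) collects or hauls waste; is a mobile business with no fixed premises; revenue $1,700,000 > $1,675,000 → Commercial Authorization required.

Commercial Authorization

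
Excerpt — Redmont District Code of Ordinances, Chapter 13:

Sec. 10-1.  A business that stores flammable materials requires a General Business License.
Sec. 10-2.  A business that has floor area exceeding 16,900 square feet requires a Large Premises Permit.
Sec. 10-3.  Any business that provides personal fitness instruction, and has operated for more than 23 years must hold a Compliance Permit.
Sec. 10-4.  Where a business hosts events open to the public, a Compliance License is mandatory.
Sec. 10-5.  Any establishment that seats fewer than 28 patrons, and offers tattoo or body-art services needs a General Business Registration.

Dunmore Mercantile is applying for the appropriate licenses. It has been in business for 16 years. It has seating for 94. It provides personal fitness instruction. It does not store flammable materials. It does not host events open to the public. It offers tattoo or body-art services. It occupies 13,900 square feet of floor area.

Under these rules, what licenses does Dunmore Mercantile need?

None

Sec. 10-1. does not store flammable materials → General Business License not required.
Sec. 10-2. floor area 13,900 square feet ≤ 16,900 square feet → Large Premises Permit not required.
Sec. 10-3. provides personal fitness instruction; years in business 16 ≤ 23 → Compliance Permit not required.
Sec. 10-4. does not host events open to the public → Compliance License not required.
Sec. 10-5. seating 94 ≥ 28; offers tattoo or body-art services → General Business Registration not required.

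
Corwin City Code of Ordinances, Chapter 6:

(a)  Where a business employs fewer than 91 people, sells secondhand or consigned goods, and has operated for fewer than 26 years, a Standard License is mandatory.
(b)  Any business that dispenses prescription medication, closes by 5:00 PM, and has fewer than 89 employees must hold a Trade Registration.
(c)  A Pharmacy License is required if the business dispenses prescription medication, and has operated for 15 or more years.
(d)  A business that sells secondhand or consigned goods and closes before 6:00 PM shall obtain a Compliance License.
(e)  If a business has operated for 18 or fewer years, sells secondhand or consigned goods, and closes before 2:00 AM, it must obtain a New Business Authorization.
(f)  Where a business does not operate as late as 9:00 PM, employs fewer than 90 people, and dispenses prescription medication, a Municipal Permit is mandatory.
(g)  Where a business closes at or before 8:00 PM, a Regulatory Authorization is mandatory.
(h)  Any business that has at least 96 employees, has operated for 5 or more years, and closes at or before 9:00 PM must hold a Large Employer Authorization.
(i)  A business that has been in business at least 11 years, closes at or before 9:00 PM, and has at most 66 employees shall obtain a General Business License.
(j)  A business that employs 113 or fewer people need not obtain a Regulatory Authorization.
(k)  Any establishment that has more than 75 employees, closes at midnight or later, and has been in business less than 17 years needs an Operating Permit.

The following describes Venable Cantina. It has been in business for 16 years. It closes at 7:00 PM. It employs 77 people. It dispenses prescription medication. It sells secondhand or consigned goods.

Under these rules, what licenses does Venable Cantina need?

(a) employees 77 < 91; sells secondhand or consigned goods; years in business 16 < 26 → Standard License required.
(b) dispenses prescription medication; closes 7:00 PM, after 5:00 PM; employees 77 < 89 → Trade Registration not required.
(c) dispenses prescription medication; years in business 16 ≥ 15 → Pharmacy License required.
(d) sells secondhand or consigned goods; closes 7:00 PM, after 6:00 PM → Compliance License not required.
(e) years in business 16 ≤ 18; sells secondhand or consigned goods; closes 7:00 PM, at/before 2:00 AM → New Business Authorization required.
(f) closes 7:00 PM, at/before 9:00 PM; employees 77 < 90; dispenses prescription medication → Municipal Permit required.
(g) closes 7:00 PM, at/before 8:00 PM → Regulatory Authorization required.
(h) employees 77 < 96; years in business 16 ≥ 5; closes 7:00 PM, at/before 9:00 PM → Large Employer Authorization not required.
(i) years in business 16 ≥ 11; closes 7:00 PM, at/before 9:00 PM; employees 77 > 66 → General Business License not required.
(j) employees 77 ≤ 113 → exempt from Regulatory Authorization.
(k) employees 77 > 75; closes 7:00 PM, at/before midnight; years in business 16 < 17 → Operating Permit not required.

Municipal Permit, New Business Authorization, Pharmacy License, Standard License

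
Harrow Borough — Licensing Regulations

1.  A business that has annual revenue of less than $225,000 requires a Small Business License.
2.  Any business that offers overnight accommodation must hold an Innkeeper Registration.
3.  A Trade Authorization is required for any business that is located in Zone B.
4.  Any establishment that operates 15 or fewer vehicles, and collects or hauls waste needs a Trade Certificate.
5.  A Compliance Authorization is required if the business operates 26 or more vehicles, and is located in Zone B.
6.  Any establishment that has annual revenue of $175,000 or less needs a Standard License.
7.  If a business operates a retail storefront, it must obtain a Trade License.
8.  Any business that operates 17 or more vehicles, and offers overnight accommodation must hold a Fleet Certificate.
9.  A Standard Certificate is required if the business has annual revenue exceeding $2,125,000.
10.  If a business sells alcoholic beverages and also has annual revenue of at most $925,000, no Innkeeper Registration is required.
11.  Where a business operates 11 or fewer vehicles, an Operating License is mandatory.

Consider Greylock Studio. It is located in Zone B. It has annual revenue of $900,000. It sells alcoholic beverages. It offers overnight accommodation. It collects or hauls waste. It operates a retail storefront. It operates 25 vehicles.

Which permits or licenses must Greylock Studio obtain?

Fleet Certificate, Trade Authorization, Trade License

1. revenue $900,000 ≥ $225,000 → Small Business License not required.
2. offers overnight accommodation → Innkeeper Registration required.
3. is located in Zone B → Trade Authorization required.
4. vehicles 25 > 15; collects or hauls waste → Trade Certificate not required.
5. vehicles 25 < 26; is located in Zone B → Compliance Authorization not required.
6. revenue $900,000 > $175,000 → Standard License not required.
7. operates a retail storefront → Trade License required.
8. vehicles 25 ≥ 17; offers overnight accommodation → Fleet Certificate required.
9. revenue $900,000 ≤ $2,125,000 → Standard Certificate not required.
10. sells alcoholic beverages; revenue $900,000 ≤ $925,000 → exempt from Innkeeper Registration.
11. vehicles 25 > 11 → Operating License not required.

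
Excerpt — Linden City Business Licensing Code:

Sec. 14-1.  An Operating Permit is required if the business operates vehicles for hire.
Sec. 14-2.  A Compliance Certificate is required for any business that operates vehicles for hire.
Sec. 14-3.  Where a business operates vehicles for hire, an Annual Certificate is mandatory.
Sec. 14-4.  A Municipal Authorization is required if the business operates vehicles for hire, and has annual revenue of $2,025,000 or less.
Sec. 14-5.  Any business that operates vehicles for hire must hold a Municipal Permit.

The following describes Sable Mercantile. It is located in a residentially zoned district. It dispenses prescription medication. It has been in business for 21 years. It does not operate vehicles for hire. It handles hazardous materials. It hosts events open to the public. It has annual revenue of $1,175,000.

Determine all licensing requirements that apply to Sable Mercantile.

Sec. 14-1. does not operate vehicles for hire → Operating Permit not required.
Sec. 14-2. does not operate vehicles for hire → Compliance Certificate not required.
Sec. 14-3. does not operate vehicles for hire → Annual Certificate not required.
Sec. 14-4. does not operate vehicles for hire; revenue $1,175,000 ≤ $2,025,000 → Municipal Authorization not required.
Sec. 14-5. does not operate vehicles for hire → Municipal Permit not required.

None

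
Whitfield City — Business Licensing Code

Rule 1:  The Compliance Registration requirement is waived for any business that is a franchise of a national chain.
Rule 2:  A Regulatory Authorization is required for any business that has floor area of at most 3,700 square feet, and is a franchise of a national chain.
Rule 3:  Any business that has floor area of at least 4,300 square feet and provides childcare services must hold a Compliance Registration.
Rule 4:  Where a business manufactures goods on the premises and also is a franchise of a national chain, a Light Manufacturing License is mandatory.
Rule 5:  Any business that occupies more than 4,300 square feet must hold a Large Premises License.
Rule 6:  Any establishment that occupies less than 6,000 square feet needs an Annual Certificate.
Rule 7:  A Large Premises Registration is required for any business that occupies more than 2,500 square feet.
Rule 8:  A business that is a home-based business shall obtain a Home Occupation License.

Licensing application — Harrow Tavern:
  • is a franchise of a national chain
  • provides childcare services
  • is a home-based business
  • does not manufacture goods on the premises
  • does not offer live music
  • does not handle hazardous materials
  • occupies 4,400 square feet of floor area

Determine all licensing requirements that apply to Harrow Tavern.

Rule 1: is a franchise of a national chain → exempt from Compliance Registration.
Rule 2: floor area 4,400 square feet > 3,700 square feet; is a franchise of a national chain → Regulatory Authorization not required.
Rule 3: floor area 4,400 square feet ≥ 4,300 square feet; provides childcare services → Compliance Registration required.
Rule 4: does not manufacture goods on the premises; is a franchise of a national chain → Light Manufacturing License not required.
Rule 5: floor area 4,400 square feet > 4,300 square feet → Large Premises License required.
Rule 6: floor area 4,400 square feet < 6,000 square feet → Annual Certificate required.
Rule 7: floor area 4,400 square feet > 2,500 square feet → Large Premises Registration required.
Rule 8: is a home-based business → Home Occupation License required.

Annual Certificate, Home Occupation License, Large Premises License, Large Premises Registration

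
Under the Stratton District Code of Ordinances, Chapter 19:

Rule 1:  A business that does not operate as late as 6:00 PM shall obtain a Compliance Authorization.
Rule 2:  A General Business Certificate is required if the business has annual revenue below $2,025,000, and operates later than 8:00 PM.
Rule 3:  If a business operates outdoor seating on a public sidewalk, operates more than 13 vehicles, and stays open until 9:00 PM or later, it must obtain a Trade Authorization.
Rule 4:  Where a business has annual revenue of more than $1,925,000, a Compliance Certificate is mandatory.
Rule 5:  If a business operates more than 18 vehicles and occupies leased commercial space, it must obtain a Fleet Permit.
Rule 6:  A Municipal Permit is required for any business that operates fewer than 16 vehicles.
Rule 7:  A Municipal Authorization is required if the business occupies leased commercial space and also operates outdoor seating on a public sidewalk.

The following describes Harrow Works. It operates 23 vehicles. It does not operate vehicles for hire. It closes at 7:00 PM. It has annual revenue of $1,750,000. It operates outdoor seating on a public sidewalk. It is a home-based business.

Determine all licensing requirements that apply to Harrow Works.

None

Rule 1: closes 7:00 PM, after 6:00 PM → Compliance Authorization not required.
Rule 2: revenue $1,750,000 < $2,025,000; closes 7:00 PM, at/before 8:00 PM → General Business Certificate not required.
Rule 3: operates outdoor seating on a public sidewalk; vehicles 23 > 13; closes 7:00 PM, at/before 9:00 PM → Trade Authorization not required.
Rule 4: revenue $1,750,000 ≤ $1,925,000 → Compliance Certificate not required.
Rule 5: vehicles 23 > 18; is a home-based business (not: occupies leased commercial space) → Fleet Permit not required.
Rule 6: vehicles 23 ≥ 16 → Municipal Permit not required.
Rule 7: is a home-based business (not: occupies leased commercial space); operates outdoor seating on a public sidewalk → Municipal Authorization not required.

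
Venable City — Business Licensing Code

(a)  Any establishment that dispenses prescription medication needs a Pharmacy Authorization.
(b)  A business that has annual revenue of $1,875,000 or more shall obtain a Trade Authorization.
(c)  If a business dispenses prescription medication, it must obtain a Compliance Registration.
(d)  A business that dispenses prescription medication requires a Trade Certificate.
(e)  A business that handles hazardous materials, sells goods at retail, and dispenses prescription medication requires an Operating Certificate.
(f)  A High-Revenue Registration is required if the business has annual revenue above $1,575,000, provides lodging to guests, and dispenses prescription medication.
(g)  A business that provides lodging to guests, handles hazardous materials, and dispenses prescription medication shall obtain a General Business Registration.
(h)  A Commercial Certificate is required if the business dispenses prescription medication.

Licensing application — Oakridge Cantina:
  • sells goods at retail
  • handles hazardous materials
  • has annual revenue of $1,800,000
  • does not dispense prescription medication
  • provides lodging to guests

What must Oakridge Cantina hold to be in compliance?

None

(a) does not dispense prescription medication → Pharmacy Authorization not required.
(b) revenue $1,800,000 < $1,875,000 → Trade Authorization not required.
(c) does not dispense prescription medication → Compliance Registration not required.
(d) does not dispense prescription medication → Trade Certificate not required.
(e) handles hazardous materials; sells goods at retail; does not dispense prescription medication → Operating Certificate not required.
(f) revenue $1,800,000 > $1,575,000; provides lodging to guests; does not dispense prescription medication → High-Revenue Registration not required.
(g) provides lodging to guests; handles hazardous materials; does not dispense prescription medication → General Business Registration not required.
(h) does not dispense prescription medication → Commercial Certificate not required.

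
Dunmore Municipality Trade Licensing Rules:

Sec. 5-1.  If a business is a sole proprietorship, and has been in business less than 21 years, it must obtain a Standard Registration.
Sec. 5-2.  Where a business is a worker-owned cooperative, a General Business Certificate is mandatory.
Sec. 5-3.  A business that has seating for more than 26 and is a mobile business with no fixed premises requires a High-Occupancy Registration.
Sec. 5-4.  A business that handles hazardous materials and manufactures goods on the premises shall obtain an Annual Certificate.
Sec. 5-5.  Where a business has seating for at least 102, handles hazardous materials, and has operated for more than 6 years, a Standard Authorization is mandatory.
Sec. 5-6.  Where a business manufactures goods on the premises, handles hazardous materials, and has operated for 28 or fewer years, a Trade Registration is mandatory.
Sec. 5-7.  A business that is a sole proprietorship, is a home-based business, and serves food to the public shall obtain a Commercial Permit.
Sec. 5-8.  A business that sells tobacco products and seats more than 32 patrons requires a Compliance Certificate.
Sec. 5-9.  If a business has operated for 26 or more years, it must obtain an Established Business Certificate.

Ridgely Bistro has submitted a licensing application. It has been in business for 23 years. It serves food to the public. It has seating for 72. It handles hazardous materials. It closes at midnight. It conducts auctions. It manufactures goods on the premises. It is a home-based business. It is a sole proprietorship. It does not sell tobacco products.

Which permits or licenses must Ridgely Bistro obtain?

Annual Certificate, Commercial Permit, Trade Registration

Sec. 5-1. is a sole proprietorship; years in business 23 ≥ 21 → Standard Registration not required.
Sec. 5-2. is a sole proprietorship (not: is a worker-owned cooperative) → General Business Certificate not required.
Sec. 5-3. seating 72 > 26; is a home-based business (not: is a mobile business with no fixed premises) → High-Occupancy Registration not required.
Sec. 5-4. handles hazardous materials; manufactures goods on the premises → Annual Certificate required.
Sec. 5-5. seating 72 < 102; handles hazardous materials; years in business 23 > 6 → Standard Authorization not required.
Sec. 5-6. manufactures goods on the premises; handles hazardous materials; years in business 23 ≤ 28 → Trade Registration required.
Sec. 5-7. is a sole proprietorship; is a home-based business; serves food to the public → Commercial Permit required.
Sec. 5-8. does not sell tobacco products; seating 72 > 32 → Compliance Certificate not required.
Sec. 5-9. years in business 23 < 26 → Established Business Certificate not required.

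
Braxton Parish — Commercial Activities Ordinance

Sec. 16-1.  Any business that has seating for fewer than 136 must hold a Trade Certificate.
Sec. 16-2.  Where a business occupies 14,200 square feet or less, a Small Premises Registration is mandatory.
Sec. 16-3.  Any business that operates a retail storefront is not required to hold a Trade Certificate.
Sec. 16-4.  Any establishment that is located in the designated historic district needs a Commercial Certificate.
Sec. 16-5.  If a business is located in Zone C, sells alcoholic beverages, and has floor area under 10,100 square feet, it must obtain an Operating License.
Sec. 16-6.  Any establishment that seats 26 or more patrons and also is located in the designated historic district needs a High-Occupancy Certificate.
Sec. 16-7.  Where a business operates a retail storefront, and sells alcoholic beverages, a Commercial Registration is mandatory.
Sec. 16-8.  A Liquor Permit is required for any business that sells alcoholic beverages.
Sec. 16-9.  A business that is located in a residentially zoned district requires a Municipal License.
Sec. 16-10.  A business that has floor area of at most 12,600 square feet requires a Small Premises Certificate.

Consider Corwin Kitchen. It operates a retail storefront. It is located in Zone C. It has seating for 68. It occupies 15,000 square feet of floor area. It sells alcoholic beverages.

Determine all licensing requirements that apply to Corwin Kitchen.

Commercial Registration, Liquor Permit

Sec. 16-1. seating 68 < 136 → Trade Certificate required.
Sec. 16-2. floor area 15,000 square feet > 14,200 square feet → Small Premises Registration not required.
Sec. 16-3. operates a retail storefront → exempt from Trade Certificate.
Sec. 16-4. is located in Zone C (not: is located in the designated historic district) → Commercial Certificate not required.
Sec. 16-5. is located in Zone C; sells alcoholic beverages; floor area 15,000 square feet ≥ 10,100 square feet → Operating License not required.
Sec. 16-6. seating 68 ≥ 26; is located in Zone C (not: is located in the designated historic district) → High-Occupancy Certificate not required.
Sec. 16-7. operates a retail storefront; sells alcoholic beverages → Commercial Registration required.
Sec. 16-8. sells alcoholic beverages → Liquor Permit required.
Sec. 16-9. is located in Zone C (not: is located in a residentially zoned district) → Municipal License not required.
Sec. 16-10. floor area 15,000 square feet > 12,600 square feet → Small Premises Certificate not required.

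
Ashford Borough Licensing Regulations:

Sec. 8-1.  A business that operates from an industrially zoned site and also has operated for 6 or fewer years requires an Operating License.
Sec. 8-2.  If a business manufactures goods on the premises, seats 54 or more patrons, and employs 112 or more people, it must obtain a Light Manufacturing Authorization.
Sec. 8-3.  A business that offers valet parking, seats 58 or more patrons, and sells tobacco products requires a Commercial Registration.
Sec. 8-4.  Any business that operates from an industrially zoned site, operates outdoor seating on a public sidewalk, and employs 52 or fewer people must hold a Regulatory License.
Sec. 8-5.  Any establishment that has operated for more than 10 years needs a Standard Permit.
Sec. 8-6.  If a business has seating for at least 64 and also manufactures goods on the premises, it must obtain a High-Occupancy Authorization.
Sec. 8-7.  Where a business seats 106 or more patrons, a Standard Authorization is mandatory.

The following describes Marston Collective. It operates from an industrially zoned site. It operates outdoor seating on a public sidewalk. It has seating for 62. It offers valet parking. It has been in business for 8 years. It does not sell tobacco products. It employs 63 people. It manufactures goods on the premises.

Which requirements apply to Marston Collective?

None

Sec. 8-1. operates from an industrially zoned site; years in business 8 > 6 → Operating License not required.
Sec. 8-2. manufactures goods on the premises; seating 62 ≥ 54; employees 63 < 112 → Light Manufacturing Authorization not required.
Sec. 8-3. offers valet parking; seating 62 ≥ 58; does not sell tobacco products → Commercial Registration not required.
Sec. 8-4. operates from an industrially zoned site; operates outdoor seating on a public sidewalk; employees 63 > 52 → Regulatory License not required.
Sec. 8-5. years in business 8 ≤ 10 → Standard Permit not required.
Sec. 8-6. seating 62 < 64; manufactures goods on the premises → High-Occupancy Authorization not required.
Sec. 8-7. seating 62 < 106 → Standard Authorization not required.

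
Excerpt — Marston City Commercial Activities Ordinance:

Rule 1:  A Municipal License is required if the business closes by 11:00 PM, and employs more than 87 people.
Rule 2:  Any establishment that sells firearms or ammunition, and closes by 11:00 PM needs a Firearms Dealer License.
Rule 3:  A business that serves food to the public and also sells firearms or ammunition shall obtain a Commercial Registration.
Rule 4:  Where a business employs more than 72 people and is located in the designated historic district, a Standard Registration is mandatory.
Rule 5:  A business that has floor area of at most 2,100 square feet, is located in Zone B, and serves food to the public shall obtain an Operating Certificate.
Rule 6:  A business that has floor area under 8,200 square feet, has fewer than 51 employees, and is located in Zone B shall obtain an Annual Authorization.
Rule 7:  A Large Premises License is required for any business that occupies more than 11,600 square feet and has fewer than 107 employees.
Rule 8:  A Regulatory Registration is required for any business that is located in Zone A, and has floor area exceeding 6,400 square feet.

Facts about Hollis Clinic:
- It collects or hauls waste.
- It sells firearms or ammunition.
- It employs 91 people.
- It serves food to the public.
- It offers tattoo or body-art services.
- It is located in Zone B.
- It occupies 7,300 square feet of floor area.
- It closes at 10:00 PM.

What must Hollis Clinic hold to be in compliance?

Rule 1: closes 10:00 PM, at/before 11:00 PM; employees 91 > 87 → Municipal License required.
Rule 2: sells firearms or ammunition; closes 10:00 PM, at/before 11:00 PM → Firearms Dealer License required.
Rule 3: serves food to the public; sells firearms or ammunition → Commercial Registration required.
Rule 4: employees 91 > 72; is located in Zone B (not: is located in the designated historic district) → Standard Registration not required.
Rule 5: floor area 7,300 square feet > 2,100 square feet; is located in Zone B; serves food to the public → Operating Certificate not required.
Rule 6: floor area 7,300 square feet < 8,200 square feet; employees 91 ≥ 51; is located in Zone B → Annual Authorization not required.
Rule 7: floor area 7,300 square feet ≤ 11,600 square feet; employees 91 < 107 → Large Premises License not required.
Rule 8: is located in Zone B (not: is located in Zone A); floor area 7,300 square feet > 6,400 square feet → Regulatory Registration not required.

Commercial Registration, Firearms Dealer License, Municipal License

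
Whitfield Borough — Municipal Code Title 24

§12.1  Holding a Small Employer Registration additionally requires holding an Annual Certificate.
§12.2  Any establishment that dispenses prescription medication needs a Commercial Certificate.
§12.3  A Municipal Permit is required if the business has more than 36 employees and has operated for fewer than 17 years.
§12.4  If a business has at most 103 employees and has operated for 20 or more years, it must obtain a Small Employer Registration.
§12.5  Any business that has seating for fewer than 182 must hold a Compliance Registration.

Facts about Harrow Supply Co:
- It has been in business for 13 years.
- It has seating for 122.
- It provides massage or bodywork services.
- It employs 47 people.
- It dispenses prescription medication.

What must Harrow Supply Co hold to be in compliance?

Commercial Certificate, Compliance Registration, Municipal Permit

§12.1 Small Employer Registration is not required → no effect.
§12.2 dispenses prescription medication → Commercial Certificate required.
§12.3 employees 47 > 36; years in business 13 < 17 → Municipal Permit required.
§12.4 employees 47 ≤ 103; years in business 13 < 20 → Small Employer Registration not required.
§12.5 seating 122 < 182 → Compliance Registration required.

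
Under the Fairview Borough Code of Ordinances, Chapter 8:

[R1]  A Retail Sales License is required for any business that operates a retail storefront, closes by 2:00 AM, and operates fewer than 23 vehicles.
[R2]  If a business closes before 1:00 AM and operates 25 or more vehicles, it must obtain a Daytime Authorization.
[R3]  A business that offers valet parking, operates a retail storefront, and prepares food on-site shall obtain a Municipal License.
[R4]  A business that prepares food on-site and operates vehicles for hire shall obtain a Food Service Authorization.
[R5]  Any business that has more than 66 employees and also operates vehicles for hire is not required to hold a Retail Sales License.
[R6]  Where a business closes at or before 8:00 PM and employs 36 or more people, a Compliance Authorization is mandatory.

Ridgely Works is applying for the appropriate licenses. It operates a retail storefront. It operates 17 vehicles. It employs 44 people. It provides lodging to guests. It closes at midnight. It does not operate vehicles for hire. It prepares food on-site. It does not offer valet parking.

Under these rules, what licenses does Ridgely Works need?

Retail Sales License

[R1] operates a retail storefront; closes midnight, at/before 2:00 AM; vehicles 17 < 23 → Retail Sales License required.
[R2] closes midnight, at/before 1:00 AM; vehicles 17 < 25 → Daytime Authorization not required.
[R3] does not offer valet parking; operates a retail storefront; prepares food on-site → Municipal License not required.
[R4] prepares food on-site; does not operate vehicles for hire → Food Service Authorization not required.
[R5] employees 44 ≤ 66; does not operate vehicles for hire → Retail Sales License exemption does not apply.
[R6] closes midnight, after 8:00 PM; employees 44 ≥ 36 → Compliance Authorization not required.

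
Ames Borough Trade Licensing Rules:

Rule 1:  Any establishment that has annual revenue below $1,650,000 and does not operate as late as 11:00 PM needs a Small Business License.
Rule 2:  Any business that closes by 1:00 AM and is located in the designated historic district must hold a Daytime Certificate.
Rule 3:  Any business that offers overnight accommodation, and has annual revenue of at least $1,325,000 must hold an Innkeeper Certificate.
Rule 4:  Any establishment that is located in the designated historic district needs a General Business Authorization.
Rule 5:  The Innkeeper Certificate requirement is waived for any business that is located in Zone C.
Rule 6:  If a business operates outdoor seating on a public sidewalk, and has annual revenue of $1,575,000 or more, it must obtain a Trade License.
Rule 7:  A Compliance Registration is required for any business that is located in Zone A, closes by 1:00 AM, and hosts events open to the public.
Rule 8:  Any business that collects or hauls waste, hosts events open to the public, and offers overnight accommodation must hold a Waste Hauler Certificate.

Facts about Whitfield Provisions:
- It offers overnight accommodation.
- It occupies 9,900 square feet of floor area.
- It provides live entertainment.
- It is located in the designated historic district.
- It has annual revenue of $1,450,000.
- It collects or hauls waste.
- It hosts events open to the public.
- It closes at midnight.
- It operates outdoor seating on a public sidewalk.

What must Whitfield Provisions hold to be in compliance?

Rule 1: revenue $1,450,000 < $1,650,000; closes midnight, after 11:00 PM → Small Business License not required.
Rule 2: closes midnight, at/before 1:00 AM; is located in the designated historic district → Daytime Certificate required.
Rule 3: offers overnight accommodation; revenue $1,450,000 ≥ $1,325,000 → Innkeeper Certificate required.
Rule 4: is located in the designated historic district → General Business Authorization required.
Rule 5: is located in the designated historic district (not: is located in Zone C) → Innkeeper Certificate exemption does not apply.
Rule 6: operates outdoor seating on a public sidewalk; revenue $1,450,000 < $1,575,000 → Trade License not required.
Rule 7: is located in the designated historic district (not: is located in Zone A); closes midnight, at/before 1:00 AM; hosts events open to the public → Compliance Registration not required.
Rule 8: collects or hauls waste; hosts events open to the public; offers overnight accommodation → Waste Hauler Certificate required.

Daytime Certificate, General Business Authorization, Innkeeper Certificate, Waste Hauler Certificate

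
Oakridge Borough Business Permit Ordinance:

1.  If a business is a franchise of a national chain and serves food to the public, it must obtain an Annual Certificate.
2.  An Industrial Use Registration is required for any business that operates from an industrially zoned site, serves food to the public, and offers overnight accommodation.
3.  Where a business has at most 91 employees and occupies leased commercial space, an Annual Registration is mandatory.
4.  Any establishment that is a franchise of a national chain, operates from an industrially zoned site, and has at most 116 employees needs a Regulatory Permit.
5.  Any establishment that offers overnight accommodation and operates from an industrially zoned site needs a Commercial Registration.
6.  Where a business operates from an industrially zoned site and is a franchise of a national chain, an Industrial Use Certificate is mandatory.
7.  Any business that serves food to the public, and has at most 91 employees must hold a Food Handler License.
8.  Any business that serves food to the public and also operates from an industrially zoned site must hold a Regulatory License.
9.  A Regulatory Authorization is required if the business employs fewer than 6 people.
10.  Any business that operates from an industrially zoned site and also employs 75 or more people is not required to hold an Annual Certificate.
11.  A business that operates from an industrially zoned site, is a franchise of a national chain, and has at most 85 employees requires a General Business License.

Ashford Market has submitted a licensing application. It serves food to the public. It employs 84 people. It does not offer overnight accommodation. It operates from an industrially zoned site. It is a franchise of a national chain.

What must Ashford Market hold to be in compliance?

1. is a franchise of a national chain; serves food to the public → Annual Certificate required.
2. operates from an industrially zoned site; serves food to the public; does not offer overnight accommodation → Industrial Use Registration not required.
3. employees 84 ≤ 91; operates from an industrially zoned site (not: occupies leased commercial space) → Annual Registration not required.
4. is a franchise of a national chain; operates from an industrially zoned site; employees 84 ≤ 116 → Regulatory Permit required.
5. does not offer overnight accommodation; operates from an industrially zoned site → Commercial Registration not required.
6. operates from an industrially zoned site; is a franchise of a national chain → Industrial Use Certificate required.
7. serves food to the public; employees 84 ≤ 91 → Food Handler License required.
8. serves food to the public; operates from an industrially zoned site → Regulatory License required.
9. employees 84 ≥ 6 → Regulatory Authorization not required.
10. operates from an industrially zoned site; employees 84 ≥ 75 → exempt from Annual Certificate.
11. operates from an industrially zoned site; is a franchise of a national chain; employees 84 ≤ 85 → General Business License required.

Food Handler License, General Business License, Industrial Use Certificate, Regulatory License, Regulatory Permit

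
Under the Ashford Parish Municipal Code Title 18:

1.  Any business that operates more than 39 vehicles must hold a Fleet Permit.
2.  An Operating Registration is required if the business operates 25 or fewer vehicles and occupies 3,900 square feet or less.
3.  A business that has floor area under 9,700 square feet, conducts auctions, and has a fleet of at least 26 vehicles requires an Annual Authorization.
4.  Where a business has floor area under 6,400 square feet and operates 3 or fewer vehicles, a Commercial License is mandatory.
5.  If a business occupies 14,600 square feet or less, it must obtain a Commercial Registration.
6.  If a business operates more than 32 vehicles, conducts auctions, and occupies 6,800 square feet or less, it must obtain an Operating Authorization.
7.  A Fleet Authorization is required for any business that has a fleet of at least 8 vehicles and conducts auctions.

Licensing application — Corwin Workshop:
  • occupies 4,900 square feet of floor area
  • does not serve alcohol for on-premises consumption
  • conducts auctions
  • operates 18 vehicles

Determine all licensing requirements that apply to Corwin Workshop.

Commercial Registration, Fleet Authorization

1. vehicles 18 ≤ 39 → Fleet Permit not required.
2. vehicles 18 ≤ 25; floor area 4,900 square feet > 3,900 square feet → Operating Registration not required.
3. floor area 4,900 square feet < 9,700 square feet; conducts auctions; vehicles 18 < 26 → Annual Authorization not required.
4. floor area 4,900 square feet < 6,400 square feet; vehicles 18 > 3 → Commercial License not required.
5. floor area 4,900 square feet ≤ 14,600 square feet → Commercial Registration required.
6. vehicles 18 ≤ 32; conducts auctions; floor area 4,900 square feet ≤ 6,800 square feet → Operating Authorization not required.
7. vehicles 18 ≥ 8; conducts auctions → Fleet Authorization required.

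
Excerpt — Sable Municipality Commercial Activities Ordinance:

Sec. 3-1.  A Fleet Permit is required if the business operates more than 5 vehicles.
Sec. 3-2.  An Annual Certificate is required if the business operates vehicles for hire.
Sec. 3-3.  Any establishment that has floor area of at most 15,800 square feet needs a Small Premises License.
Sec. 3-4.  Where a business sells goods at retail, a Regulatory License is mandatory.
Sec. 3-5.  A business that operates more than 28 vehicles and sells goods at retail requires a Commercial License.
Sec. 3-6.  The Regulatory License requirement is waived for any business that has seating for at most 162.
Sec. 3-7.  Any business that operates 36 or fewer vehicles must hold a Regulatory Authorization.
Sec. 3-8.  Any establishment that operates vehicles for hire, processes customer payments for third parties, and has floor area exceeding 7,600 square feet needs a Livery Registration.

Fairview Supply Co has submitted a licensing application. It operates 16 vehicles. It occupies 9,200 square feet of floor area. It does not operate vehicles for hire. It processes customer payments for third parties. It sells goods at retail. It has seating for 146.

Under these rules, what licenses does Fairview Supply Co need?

Fleet Permit, Regulatory Authorization, Small Premises License

Sec. 3-1. vehicles 16 > 5 → Fleet Permit required.
Sec. 3-2. does not operate vehicles for hire → Annual Certificate not required.
Sec. 3-3. floor area 9,200 square feet ≤ 15,800 square feet → Small Premises License required.
Sec. 3-4. sells goods at retail → Regulatory License required.
Sec. 3-5. vehicles 16 ≤ 28; sells goods at retail → Commercial License not required.
Sec. 3-6. seating 146 ≤ 162 → exempt from Regulatory License.
Sec. 3-7. vehicles 16 ≤ 36 → Regulatory Authorization required.
Sec. 3-8. does not operate vehicles for hire; processes customer payments for third parties; floor area 9,200 square feet > 7,600 square feet → Livery Registration not required.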